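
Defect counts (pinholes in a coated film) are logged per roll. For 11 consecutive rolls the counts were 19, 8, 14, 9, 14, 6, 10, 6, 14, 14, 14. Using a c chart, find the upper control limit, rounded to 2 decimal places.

21.87

c̄ = (19 + 8 + 14 + 9 + 14 + 6 + 10 + 6 + 14 + 14 + 14) / 11 = 128 / 11 = 11.6364
UCL = c̄ + 3√c̄ = 11.6364 + 3 × √11.6364 = 11.6364 + 3 × 3.4112 = 21.8700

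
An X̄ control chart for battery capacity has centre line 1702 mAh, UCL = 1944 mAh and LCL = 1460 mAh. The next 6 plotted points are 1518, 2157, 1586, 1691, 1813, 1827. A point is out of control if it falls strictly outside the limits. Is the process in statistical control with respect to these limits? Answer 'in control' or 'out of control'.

out of control

Compare each point to [1460, 1944]: sample 2 = 2157 > UCL.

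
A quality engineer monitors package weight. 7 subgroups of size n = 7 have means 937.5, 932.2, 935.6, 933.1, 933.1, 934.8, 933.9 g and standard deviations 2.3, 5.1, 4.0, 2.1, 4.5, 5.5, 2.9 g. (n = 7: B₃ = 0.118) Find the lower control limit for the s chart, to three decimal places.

s̄ = (2.3 + 5.1 + 4.0 + 2.1 + 4.5 + 5.5 + 2.9) / 7 = 3.7714
LCL_s = B₃·s̄ = 0.118 × 3.7714 = 0.4450

0.445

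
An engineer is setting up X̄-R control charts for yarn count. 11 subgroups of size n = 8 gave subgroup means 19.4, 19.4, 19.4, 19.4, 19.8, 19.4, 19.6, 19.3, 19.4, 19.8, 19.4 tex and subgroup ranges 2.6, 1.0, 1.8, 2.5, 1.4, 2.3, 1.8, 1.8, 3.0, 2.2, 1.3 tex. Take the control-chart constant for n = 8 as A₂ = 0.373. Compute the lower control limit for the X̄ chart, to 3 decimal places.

18.746

X̄̄ = (19.4 + 19.4 + 19.4 + 19.4 + 19.8 + 19.4 + 19.6 + 19.3 + 19.4 + 19.8 + 19.4) / 11 = 214.3000 / 11 = 19.4818
R̄ = (2.6 + 1.0 + 1.8 + 2.5 + 1.4 + 2.3 + 1.8 + 1.8 + 3.0 + 2.2 + 1.3) / 11 = 21.7000 / 11 = 1.9727
LCL = X̄̄ − A₂·R̄ = 19.4818 − 0.373 × 1.9727 = 18.7460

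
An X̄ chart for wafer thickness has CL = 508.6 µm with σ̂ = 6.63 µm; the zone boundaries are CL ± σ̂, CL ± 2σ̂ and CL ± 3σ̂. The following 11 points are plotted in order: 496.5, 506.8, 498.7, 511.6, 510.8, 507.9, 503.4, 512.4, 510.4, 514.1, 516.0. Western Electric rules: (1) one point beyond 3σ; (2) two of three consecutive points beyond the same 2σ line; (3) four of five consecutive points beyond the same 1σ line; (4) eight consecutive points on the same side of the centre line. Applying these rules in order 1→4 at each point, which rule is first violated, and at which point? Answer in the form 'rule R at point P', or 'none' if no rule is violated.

none

Zone of each point (C = within 1σ̂, B = 1σ̂–2σ̂, A = 2σ̂–3σ̂, * = beyond 3σ̂; sign = side of CL): 1:-B, 2:-C, 3:-B, 4:+C, 5:+C, 6:-C, 7:-C, 8:+C, 9:+C, 10:+C, 11:+B
No rule fires across all 11 points.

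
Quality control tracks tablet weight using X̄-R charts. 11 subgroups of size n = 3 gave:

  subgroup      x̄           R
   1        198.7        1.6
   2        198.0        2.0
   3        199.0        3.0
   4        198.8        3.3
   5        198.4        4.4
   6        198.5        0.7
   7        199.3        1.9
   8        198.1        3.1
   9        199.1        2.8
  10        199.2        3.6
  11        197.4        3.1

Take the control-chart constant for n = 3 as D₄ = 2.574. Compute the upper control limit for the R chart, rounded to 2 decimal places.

6.90

R̄ = (1.6 + 2.0 + 3.0 + 3.3 + 4.4 + 0.7 + 1.9 + 3.1 + 2.8 + 3.6 + 3.1) / 11 = 29.5000 / 11 = 2.6818
UCL_R = D₄·R̄ = 2.574 × 2.6818 = 6.9030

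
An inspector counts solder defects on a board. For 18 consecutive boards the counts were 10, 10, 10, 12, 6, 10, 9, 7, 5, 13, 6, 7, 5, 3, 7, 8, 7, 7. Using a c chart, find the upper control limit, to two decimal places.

c̄ = (10 + 10 + 10 + 12 + 6 + 10 + 9 + 7 + 5 + 13 + 6 + 7 + 5 + 3 + 7 + 8 + 7 + 7) / 18 = 142 / 18 = 7.8889
UCL = c̄ + 3√c̄ = 7.8889 + 3 × √7.8889 = 7.8889 + 3 × 2.8087 = 16.3150

16.32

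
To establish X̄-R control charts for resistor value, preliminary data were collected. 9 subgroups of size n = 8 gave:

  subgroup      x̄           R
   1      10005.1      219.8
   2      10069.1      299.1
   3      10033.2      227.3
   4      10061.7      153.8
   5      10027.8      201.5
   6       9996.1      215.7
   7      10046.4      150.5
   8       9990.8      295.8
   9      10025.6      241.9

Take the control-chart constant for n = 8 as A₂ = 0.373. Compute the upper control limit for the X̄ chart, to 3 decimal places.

X̄̄ = (10005.1 + 10069.1 + 10033.2 + 10061.7 + 10027.8 + 9996.1 + 10046.4 + 9990.8 + 10025.6) / 9 = 90255.8000 / 9 = 10028.4222
R̄ = (219.8 + 299.1 + 227.3 + 153.8 + 201.5 + 215.7 + 150.5 + 295.8 + 241.9) / 9 = 2005.4000 / 9 = 222.8222
UCL = X̄̄ + A₂·R̄ = 10028.4222 + 0.373 × 222.8222 = 10111.5349

10111.535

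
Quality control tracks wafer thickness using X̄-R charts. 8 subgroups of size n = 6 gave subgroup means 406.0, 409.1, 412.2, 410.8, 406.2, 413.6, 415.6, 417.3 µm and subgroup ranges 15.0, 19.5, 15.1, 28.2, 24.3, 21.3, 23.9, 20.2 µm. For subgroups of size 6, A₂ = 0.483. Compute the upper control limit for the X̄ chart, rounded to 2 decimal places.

X̄̄ = (406.0 + 409.1 + 412.2 + 410.8 + 406.2 + 413.6 + 415.6 + 417.3) / 8 = 3290.8000 / 8 = 411.3500
R̄ = (15.0 + 19.5 + 15.1 + 28.2 + 24.3 + 21.3 + 23.9 + 20.2) / 8 = 167.5000 / 8 = 20.9375
UCL = X̄̄ + A₂·R̄ = 411.3500 + 0.483 × 20.9375 = 421.4628

421.46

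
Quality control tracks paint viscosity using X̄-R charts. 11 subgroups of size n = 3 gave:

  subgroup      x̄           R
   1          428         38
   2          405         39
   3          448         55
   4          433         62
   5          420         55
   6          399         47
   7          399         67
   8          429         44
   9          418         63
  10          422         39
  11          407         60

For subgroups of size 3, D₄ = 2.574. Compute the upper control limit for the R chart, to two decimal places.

R̄ = (38 + 39 + 55 + 62 + 55 + 47 + 67 + 44 + 63 + 39 + 60) / 11 = 569.0000 / 11 = 51.7273
UCL_R = D₄·R̄ = 2.574 × 51.7273 = 133.1460

133.15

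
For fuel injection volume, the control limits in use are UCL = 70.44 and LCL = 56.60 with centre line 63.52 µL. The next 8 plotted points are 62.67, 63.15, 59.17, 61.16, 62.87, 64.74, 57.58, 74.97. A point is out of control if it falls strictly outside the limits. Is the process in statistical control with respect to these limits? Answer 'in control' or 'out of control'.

Compare each point to [56.60, 70.44]: sample 8 = 74.97 > UCL.

out of control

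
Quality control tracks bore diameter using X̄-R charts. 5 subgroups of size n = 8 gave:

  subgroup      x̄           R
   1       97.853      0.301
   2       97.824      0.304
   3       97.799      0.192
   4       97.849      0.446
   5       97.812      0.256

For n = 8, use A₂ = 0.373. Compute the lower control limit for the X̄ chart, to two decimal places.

97.72

X̄̄ = (97.853 + 97.824 + 97.799 + 97.849 + 97.812) / 5 = 489.1370 / 5 = 97.8274
R̄ = (0.301 + 0.304 + 0.192 + 0.446 + 0.256) / 5 = 1.4990 / 5 = 0.2998
LCL = X̄̄ − A₂·R̄ = 97.8274 − 0.373 × 0.2998 = 97.7156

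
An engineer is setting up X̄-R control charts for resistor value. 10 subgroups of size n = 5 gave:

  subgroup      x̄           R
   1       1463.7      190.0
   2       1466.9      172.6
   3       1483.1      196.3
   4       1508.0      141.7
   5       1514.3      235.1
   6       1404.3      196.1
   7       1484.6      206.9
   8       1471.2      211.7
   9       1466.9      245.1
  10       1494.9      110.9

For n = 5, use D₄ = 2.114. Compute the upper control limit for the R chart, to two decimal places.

403.01

R̄ = (190.0 + 172.6 + 196.3 + 141.7 + 235.1 + 196.1 + 206.9 + 211.7 + 245.1 + 110.9) / 10 = 1906.4000 / 10 = 190.6400
UCL_R = D₄·R̄ = 2.114 × 190.6400 = 403.0130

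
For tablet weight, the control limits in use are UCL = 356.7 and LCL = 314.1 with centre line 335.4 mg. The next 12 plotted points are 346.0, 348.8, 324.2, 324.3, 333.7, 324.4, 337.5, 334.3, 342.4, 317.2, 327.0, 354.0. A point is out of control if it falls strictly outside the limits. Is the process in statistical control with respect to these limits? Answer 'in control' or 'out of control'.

in control

All 12 points lie within [314.1, 356.7].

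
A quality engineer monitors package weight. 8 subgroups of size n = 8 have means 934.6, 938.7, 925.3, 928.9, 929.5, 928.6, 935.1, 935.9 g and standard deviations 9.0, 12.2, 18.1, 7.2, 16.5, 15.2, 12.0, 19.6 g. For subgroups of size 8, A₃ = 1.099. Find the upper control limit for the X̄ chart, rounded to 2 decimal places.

947.16

X̄̄ = (934.6 + 938.7 + 925.3 + 928.9 + 929.5 + 928.6 + 935.1 + 935.9) / 8 = 932.0750
s̄ = (9.0 + 12.2 + 18.1 + 7.2 + 16.5 + 15.2 + 12.0 + 19.6) / 8 = 13.7250
UCL = X̄̄ + A₃·s̄ = 932.0750 + 1.099 × 13.7250 = 947.1588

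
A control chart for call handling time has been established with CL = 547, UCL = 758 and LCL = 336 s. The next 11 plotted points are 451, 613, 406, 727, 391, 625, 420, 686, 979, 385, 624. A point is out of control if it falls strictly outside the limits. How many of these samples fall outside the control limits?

Compare each point to [336, 758]: sample 9 = 979 > UCL.

1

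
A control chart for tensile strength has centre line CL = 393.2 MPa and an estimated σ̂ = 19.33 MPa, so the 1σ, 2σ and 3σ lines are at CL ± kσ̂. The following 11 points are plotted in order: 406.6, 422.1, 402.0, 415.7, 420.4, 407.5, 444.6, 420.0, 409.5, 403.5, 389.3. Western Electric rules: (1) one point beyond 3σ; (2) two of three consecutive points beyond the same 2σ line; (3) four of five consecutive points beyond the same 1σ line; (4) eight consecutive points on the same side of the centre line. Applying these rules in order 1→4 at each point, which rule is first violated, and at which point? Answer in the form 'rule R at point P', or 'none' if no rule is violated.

Zone of each point (C = within 1σ̂, B = 1σ̂–2σ̂, A = 2σ̂–3σ̂, * = beyond 3σ̂; sign = side of CL): 1:+C, 2:+B, 3:+C, 4:+B, 5:+B, 6:+C, 7:+A, 8:+B, 9:+C, 10:+C, 11:-C
Rule 3 (four of five consecutive points beyond the same 1σ limit) is satisfied at point 8.

rule 3 at point 8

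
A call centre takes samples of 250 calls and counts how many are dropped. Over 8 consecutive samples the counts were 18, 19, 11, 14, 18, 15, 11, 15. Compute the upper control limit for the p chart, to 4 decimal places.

0.1057

p̄ = Σdᵢ / (k·n) = 121 / (8 × 250) = 0.06050
UCL = p̄ + 3·√(p̄(1−p̄)/n) = 0.06050 + 3 × √(0.06050×0.93950/250) = 0.06050 + 3 × 0.01508 = 0.10574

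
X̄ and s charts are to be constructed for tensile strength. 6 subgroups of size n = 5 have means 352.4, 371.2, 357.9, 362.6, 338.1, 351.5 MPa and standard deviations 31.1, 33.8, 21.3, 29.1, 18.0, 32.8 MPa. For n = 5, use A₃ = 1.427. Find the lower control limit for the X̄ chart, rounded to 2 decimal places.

X̄̄ = (352.4 + 371.2 + 357.9 + 362.6 + 338.1 + 351.5) / 6 = 355.6167
s̄ = (31.1 + 33.8 + 21.3 + 29.1 + 18.0 + 32.8) / 6 = 27.6833
LCL = X̄̄ − A₃·s̄ = 355.6167 − 1.427 × 27.6833 = 316.1125

316.11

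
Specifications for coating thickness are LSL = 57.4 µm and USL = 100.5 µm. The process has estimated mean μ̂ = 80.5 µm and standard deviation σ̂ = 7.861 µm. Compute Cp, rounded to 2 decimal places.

Cp = (USL − LSL) / (6σ̂) = (100.5 − 57.4) / (6 × 7.861) = 43.1000 / 47.1660 = 0.9138

0.91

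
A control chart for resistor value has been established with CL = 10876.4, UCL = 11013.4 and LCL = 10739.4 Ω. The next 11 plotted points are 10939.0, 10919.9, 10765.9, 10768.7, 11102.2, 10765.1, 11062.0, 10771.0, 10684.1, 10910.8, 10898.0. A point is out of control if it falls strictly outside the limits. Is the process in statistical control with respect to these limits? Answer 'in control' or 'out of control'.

Compare each point to [10739.4, 11013.4]: sample 5 = 11102.2 > UCL; sample 7 = 11062.0 > UCL; sample 9 = 10684.1 < LCL.

out of control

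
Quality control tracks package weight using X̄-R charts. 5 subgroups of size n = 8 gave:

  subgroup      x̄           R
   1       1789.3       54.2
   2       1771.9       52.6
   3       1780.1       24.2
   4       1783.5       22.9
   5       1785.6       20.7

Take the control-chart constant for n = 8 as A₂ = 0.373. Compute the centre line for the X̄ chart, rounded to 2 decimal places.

X̄̄ = (1789.3 + 1771.9 + 1780.1 + 1783.5 + 1785.6) / 5 = 8910.4000 / 5 = 1782.0800
CL = X̄̄ = 1782.0800

1782.08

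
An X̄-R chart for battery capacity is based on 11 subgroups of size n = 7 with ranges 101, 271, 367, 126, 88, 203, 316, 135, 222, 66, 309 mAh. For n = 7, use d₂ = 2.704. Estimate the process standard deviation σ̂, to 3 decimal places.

R̄ = (101 + 271 + 367 + 126 + 88 + 203 + 316 + 135 + 222 + 66 + 309) / 11 = 200.3636
σ̂ = R̄ / d₂ = 200.3636 / 2.704 = 74.0990

74.099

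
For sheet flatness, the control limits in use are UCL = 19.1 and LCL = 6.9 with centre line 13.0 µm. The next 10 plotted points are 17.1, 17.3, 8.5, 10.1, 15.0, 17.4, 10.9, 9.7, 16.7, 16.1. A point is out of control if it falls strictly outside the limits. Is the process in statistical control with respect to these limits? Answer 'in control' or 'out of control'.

All 10 points lie within [6.9, 19.1].

in control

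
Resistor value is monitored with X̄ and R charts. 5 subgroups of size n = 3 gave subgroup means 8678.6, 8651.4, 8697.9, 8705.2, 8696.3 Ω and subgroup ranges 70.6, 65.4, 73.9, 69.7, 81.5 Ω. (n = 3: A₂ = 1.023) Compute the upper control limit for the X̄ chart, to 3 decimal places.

X̄̄ = (8678.6 + 8651.4 + 8697.9 + 8705.2 + 8696.3) / 5 = 43429.4000 / 5 = 8685.8800
R̄ = (70.6 + 65.4 + 73.9 + 69.7 + 81.5) / 5 = 361.1000 / 5 = 72.2200
UCL = X̄̄ + A₂·R̄ = 8685.8800 + 1.023 × 72.2200 = 8759.7611

8759.761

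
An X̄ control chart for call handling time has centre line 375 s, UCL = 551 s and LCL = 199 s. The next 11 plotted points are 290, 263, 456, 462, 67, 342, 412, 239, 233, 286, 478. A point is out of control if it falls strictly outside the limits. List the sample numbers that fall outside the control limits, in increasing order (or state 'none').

Compare each point to [199, 551]: sample 5 = 67 < LCL.

5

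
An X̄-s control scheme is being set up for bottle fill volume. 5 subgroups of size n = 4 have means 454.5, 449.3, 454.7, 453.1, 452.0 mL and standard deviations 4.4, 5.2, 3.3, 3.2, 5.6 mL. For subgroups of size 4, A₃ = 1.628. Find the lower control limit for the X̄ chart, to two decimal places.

X̄̄ = (454.5 + 449.3 + 454.7 + 453.1 + 452.0) / 5 = 452.7200
s̄ = (4.4 + 5.2 + 3.3 + 3.2 + 5.6) / 5 = 4.3400
LCL = X̄̄ − A₃·s̄ = 452.7200 − 1.628 × 4.3400 = 445.6545

445.65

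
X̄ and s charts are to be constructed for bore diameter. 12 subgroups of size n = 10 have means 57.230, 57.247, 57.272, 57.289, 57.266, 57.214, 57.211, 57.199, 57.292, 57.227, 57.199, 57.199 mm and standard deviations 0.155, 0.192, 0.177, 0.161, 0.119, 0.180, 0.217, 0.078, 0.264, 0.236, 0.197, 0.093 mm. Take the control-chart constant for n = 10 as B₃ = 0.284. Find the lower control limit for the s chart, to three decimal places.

s̄ = (0.155 + 0.192 + 0.177 + 0.161 + 0.119 + 0.180 + 0.217 + 0.078 + 0.264 + 0.236 + 0.197 + 0.093) / 12 = 0.1724
LCL_s = B₃·s̄ = 0.284 × 0.1724 = 0.0490

0.049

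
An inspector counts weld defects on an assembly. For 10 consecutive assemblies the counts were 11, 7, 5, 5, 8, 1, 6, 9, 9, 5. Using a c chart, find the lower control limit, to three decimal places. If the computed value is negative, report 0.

c̄ = (11 + 7 + 5 + 5 + 8 + 1 + 6 + 9 + 9 + 5) / 10 = 66 / 10 = 6.6000
LCL = c̄ − 3√c̄ = 6.6000 − 3 × 2.5690 = -1.1071 → 0 (cannot be negative)

0.000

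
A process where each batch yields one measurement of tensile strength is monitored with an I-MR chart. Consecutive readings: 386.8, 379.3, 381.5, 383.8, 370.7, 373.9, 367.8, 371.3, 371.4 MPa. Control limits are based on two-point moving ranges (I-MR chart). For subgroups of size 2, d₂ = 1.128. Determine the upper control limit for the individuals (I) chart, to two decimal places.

388.91

X̄ = (386.8 + 379.3 + 381.5 + 383.8 + 370.7 + 373.9 + 367.8 + 371.3 + 371.4) / 9 = 376.2778
Moving ranges: 7.5, 2.2, 2.3, 13.1, 3.2, 6.1, 3.5, 0.1; M̄R̄ = 38.0000 / 8 = 4.7500
UCL = X̄ + 3·M̄R̄/d₂ = 376.2778 + 3 × 4.7500 / 1.128 = 388.9108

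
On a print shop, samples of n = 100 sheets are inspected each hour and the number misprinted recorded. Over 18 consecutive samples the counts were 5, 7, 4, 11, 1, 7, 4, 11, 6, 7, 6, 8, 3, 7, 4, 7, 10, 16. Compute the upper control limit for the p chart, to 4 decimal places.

p̄ = Σdᵢ / (k·n) = 124 / (18 × 100) = 0.06889
UCL = p̄ + 3·√(p̄(1−p̄)/n) = 0.06889 + 3 × √(0.06889×0.93111/100) = 0.06889 + 3 × 0.02533 = 0.14487

0.1449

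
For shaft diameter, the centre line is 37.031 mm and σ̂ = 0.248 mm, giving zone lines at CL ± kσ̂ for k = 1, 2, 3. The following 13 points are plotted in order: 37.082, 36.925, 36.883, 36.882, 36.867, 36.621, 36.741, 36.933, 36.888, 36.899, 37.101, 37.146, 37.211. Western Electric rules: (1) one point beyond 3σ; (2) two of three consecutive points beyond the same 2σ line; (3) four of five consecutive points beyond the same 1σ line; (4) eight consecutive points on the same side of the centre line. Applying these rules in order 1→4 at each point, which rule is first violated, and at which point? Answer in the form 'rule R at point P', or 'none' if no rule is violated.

Zone of each point (C = within 1σ̂, B = 1σ̂–2σ̂, A = 2σ̂–3σ̂, * = beyond 3σ̂; sign = side of CL): 1:+C, 2:-C, 3:-C, 4:-C, 5:-C, 6:-B, 7:-B, 8:-C, 9:-C, 10:-C, 11:+C, 12:+C, 13:+C
Rule 4 (eight consecutive points on the same side of the centre line) is satisfied at point 9.

rule 4 at point 9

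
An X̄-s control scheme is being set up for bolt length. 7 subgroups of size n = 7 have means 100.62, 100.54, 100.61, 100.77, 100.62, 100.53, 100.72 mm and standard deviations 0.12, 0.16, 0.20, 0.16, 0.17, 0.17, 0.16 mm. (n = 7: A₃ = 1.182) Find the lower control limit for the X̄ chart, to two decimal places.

100.44

X̄̄ = (100.62 + 100.54 + 100.61 + 100.77 + 100.62 + 100.53 + 100.72) / 7 = 100.6300
s̄ = (0.12 + 0.16 + 0.20 + 0.16 + 0.17 + 0.17 + 0.16) / 7 = 0.1629
LCL = X̄̄ − A₃·s̄ = 100.6300 − 1.182 × 0.1629 = 100.4375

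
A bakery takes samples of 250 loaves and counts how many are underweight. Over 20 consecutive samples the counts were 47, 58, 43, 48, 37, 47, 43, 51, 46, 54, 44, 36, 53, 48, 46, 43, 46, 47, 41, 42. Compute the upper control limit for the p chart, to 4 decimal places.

0.2575

p̄ = Σdᵢ / (k·n) = 920 / (20 × 250) = 0.18400
UCL = p̄ + 3·√(p̄(1−p̄)/n) = 0.18400 + 3 × √(0.18400×0.81600/250) = 0.18400 + 3 × 0.02451 = 0.25752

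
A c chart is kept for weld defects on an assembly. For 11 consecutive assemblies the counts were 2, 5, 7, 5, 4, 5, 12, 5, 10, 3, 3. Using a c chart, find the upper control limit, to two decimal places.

12.61

c̄ = (2 + 5 + 7 + 5 + 4 + 5 + 12 + 5 + 10 + 3 + 3) / 11 = 61 / 11 = 5.5455
UCL = c̄ + 3√c̄ = 5.5455 + 3 × √5.5455 = 5.5455 + 3 × 2.3549 = 12.6101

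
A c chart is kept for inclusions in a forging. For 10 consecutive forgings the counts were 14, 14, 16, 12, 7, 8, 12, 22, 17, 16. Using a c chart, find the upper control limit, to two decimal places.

c̄ = (14 + 14 + 16 + 12 + 7 + 8 + 12 + 22 + 17 + 16) / 10 = 138 / 10 = 13.8000
UCL = c̄ + 3√c̄ = 13.8000 + 3 × √13.8000 = 13.8000 + 3 × 3.7148 = 24.9445

24.94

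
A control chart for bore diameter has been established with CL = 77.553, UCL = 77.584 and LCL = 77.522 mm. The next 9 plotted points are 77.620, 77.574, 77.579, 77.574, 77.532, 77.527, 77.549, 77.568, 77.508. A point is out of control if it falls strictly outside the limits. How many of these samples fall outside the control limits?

2

Compare each point to [77.522, 77.584]: sample 1 = 77.620 > UCL; sample 9 = 77.508 < LCL.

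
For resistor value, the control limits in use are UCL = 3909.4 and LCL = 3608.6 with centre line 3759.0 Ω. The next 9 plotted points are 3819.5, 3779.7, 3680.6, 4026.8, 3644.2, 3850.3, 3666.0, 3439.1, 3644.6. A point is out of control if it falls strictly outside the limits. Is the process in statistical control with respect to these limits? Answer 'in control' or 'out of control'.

out of control

Compare each point to [3608.6, 3909.4]: sample 4 = 4026.8 > UCL; sample 8 = 3439.1 < LCL.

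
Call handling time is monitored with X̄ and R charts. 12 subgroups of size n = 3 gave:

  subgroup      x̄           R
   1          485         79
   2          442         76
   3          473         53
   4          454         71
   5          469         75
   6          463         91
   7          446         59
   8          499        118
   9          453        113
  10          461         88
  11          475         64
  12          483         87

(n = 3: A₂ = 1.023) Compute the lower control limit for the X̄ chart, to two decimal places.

X̄̄ = (485 + 442 + 473 + 454 + 469 + 463 + 446 + 499 + 453 + 461 + 475 + 483) / 12 = 5603.0000 / 12 = 466.9167
R̄ = (79 + 76 + 53 + 71 + 75 + 91 + 59 + 118 + 113 + 88 + 64 + 87) / 12 = 974.0000 / 12 = 81.1667
LCL = X̄̄ − A₂·R̄ = 466.9167 − 1.023 × 81.1667 = 383.8832

383.88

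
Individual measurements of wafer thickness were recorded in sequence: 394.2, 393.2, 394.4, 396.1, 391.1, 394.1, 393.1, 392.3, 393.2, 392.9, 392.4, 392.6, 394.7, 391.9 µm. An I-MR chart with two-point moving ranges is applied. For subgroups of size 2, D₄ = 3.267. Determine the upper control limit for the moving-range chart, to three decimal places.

5.152

Moving ranges: 1.0, 1.2, 1.7, 5.0, 3.0, 1.0, 0.8, 0.9, 0.3, 0.5, 0.2, 2.1, 2.8; M̄R̄ = 20.5000 / 13 = 1.5769
UCL_MR = D₄·M̄R̄ = 3.267 × 1.5769 = 5.1518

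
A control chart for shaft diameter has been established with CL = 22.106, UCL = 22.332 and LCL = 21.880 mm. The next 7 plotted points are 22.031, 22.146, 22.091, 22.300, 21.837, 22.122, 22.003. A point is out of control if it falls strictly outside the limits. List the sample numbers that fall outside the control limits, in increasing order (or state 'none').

5

Compare each point to [21.880, 22.332]: sample 5 = 21.837 < LCL.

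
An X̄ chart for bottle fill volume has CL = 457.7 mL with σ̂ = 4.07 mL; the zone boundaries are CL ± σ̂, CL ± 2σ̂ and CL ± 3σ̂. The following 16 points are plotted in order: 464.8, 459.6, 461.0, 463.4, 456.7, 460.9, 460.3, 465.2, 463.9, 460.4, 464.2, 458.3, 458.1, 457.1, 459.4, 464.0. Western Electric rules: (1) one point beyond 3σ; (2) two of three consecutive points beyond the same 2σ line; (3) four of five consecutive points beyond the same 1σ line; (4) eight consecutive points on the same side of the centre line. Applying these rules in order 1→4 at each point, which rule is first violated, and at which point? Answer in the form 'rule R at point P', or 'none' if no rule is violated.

Zone of each point (C = within 1σ̂, B = 1σ̂–2σ̂, A = 2σ̂–3σ̂, * = beyond 3σ̂; sign = side of CL): 1:+B, 2:+C, 3:+C, 4:+B, 5:-C, 6:+C, 7:+C, 8:+B, 9:+B, 10:+C, 11:+B, 12:+C, 13:+C, 14:-C, 15:+C, 16:+B
Rule 4 (eight consecutive points on the same side of the centre line) is satisfied at point 13.

rule 4 at point 13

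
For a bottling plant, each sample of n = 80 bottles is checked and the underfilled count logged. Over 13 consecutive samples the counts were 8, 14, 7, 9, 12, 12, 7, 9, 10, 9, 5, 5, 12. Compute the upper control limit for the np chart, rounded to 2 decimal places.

17.70

p̄ = Σdᵢ / (k·n) = 119 / (13 × 80) = 0.11442
UCL = np̄ + 3·√(np̄(1−p̄)) = 9.1538 + 3 × √(9.1538×0.88558) = 9.1538 + 3 × 2.8472 = 17.6954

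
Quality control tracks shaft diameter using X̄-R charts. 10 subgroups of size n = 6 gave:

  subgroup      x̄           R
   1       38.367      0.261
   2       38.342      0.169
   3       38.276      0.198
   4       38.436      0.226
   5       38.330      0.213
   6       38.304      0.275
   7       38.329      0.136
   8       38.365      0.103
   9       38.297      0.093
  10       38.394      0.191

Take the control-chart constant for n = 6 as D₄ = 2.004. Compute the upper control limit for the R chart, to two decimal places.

R̄ = (0.261 + 0.169 + 0.198 + 0.226 + 0.213 + 0.275 + 0.136 + 0.103 + 0.093 + 0.191) / 10 = 1.8650 / 10 = 0.1865
UCL_R = D₄·R̄ = 2.004 × 0.1865 = 0.3737

0.37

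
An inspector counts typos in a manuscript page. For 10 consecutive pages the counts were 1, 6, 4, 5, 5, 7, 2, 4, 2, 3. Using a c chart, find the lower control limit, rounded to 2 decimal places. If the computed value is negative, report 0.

c̄ = (1 + 6 + 4 + 5 + 5 + 7 + 2 + 4 + 2 + 3) / 10 = 39 / 10 = 3.9000
LCL = c̄ − 3√c̄ = 3.9000 − 3 × 1.9748 = -2.0245 → 0 (cannot be negative)

0.00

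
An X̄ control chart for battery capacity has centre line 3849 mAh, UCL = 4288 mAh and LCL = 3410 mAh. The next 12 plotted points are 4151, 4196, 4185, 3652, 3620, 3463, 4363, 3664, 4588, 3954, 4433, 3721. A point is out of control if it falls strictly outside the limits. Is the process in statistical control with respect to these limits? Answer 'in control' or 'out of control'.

out of control

Compare each point to [3410, 4288]: sample 7 = 4363 > UCL; sample 9 = 4588 > UCL; sample 11 = 4433 > UCL.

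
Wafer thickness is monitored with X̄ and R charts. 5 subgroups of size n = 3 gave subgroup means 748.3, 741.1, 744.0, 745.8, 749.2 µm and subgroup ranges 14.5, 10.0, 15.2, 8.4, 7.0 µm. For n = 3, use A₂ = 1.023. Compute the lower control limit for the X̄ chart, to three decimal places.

X̄̄ = (748.3 + 741.1 + 744.0 + 745.8 + 749.2) / 5 = 3728.4000 / 5 = 745.6800
R̄ = (14.5 + 10.0 + 15.2 + 8.4 + 7.0) / 5 = 55.1000 / 5 = 11.0200
LCL = X̄̄ − A₂·R̄ = 745.6800 − 1.023 × 11.0200 = 734.4065

734.407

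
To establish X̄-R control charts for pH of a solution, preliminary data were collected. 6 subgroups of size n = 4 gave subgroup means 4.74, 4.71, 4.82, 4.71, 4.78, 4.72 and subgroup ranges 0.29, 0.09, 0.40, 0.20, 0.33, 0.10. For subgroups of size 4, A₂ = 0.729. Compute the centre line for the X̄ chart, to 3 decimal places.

4.747

X̄̄ = (4.74 + 4.71 + 4.82 + 4.71 + 4.78 + 4.72) / 6 = 28.4800 / 6 = 4.7467
CL = X̄̄ = 4.7467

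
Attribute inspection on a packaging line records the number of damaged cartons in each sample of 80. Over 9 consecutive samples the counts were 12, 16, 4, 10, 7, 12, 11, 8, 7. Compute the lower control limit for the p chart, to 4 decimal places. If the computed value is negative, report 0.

p̄ = Σdᵢ / (k·n) = 87 / (9 × 80) = 0.12083
LCL = p̄ − 3·√(p̄(1−p̄)/n) = 0.12083 − 3 × 0.03644 = 0.01151

0.0115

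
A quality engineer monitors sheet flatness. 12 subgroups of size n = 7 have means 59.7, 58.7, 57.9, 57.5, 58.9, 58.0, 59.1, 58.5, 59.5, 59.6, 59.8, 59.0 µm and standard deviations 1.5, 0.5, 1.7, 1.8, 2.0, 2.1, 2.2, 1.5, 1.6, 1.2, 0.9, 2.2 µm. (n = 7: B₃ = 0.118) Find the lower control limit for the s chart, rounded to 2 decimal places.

s̄ = (1.5 + 0.5 + 1.7 + 1.8 + 2.0 + 2.1 + 2.2 + 1.5 + 1.6 + 1.2 + 0.9 + 2.2) / 12 = 1.6000
LCL_s = B₃·s̄ = 0.118 × 1.6000 = 0.1888

0.19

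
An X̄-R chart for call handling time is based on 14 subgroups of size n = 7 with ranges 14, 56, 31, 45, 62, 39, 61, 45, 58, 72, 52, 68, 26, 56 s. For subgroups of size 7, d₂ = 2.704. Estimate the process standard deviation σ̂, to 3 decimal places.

18.095

R̄ = (14 + 56 + 31 + 45 + 62 + 39 + 61 + 45 + 58 + 72 + 52 + 68 + 26 + 56) / 14 = 48.9286
σ̂ = R̄ / d₂ = 48.9286 / 2.704 = 18.0949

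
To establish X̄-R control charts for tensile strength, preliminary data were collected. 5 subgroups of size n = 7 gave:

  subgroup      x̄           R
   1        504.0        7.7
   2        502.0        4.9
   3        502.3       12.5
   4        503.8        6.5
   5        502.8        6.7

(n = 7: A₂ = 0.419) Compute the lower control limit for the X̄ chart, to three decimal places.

499.770

X̄̄ = (504.0 + 502.0 + 502.3 + 503.8 + 502.8) / 5 = 2514.9000 / 5 = 502.9800
R̄ = (7.7 + 4.9 + 12.5 + 6.5 + 6.7) / 5 = 38.3000 / 5 = 7.6600
LCL = X̄̄ − A₂·R̄ = 502.9800 − 0.419 × 7.6600 = 499.7705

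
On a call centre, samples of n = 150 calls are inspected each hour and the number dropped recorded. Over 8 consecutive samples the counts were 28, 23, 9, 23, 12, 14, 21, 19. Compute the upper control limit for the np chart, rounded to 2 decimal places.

p̄ = Σdᵢ / (k·n) = 149 / (8 × 150) = 0.12417
UCL = np̄ + 3·√(np̄(1−p̄)) = 18.6250 + 3 × √(18.6250×0.87583) = 18.6250 + 3 × 4.0389 = 30.7416

30.74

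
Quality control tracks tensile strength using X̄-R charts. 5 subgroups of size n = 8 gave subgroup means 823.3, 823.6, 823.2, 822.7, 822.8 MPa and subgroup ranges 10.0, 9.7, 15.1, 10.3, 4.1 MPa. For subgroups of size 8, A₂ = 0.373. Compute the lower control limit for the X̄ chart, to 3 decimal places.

819.450

X̄̄ = (823.3 + 823.6 + 823.2 + 822.7 + 822.8) / 5 = 4115.6000 / 5 = 823.1200
R̄ = (10.0 + 9.7 + 15.1 + 10.3 + 4.1) / 5 = 49.2000 / 5 = 9.8400
LCL = X̄̄ − A₂·R̄ = 823.1200 − 0.373 × 9.8400 = 819.4497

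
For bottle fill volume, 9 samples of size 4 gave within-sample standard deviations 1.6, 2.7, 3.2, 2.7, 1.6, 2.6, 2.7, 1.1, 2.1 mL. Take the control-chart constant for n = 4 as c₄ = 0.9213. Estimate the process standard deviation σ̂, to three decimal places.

s̄ = (1.6 + 2.7 + 3.2 + 2.7 + 1.6 + 2.6 + 2.7 + 1.1 + 2.1) / 9 = 2.2556
σ̂ = s̄ / c₄ = 2.2556 / 0.9213 = 2.4482

2.448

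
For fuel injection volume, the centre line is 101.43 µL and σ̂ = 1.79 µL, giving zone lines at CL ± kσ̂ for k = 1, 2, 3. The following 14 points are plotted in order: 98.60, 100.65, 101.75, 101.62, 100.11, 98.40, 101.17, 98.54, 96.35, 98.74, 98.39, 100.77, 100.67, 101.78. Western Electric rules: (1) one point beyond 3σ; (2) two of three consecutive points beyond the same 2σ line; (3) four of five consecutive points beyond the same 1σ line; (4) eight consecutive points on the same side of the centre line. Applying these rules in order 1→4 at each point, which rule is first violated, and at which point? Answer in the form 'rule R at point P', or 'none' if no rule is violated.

Zone of each point (C = within 1σ̂, B = 1σ̂–2σ̂, A = 2σ̂–3σ̂, * = beyond 3σ̂; sign = side of CL): 1:-B, 2:-C, 3:+C, 4:+C, 5:-C, 6:-B, 7:-C, 8:-B, 9:-A, 10:-B, 11:-B, 12:-C, 13:-C, 14:+C
Rule 3 (four of five consecutive points beyond the same 1σ limit) is satisfied at point 10.

rule 3 at point 10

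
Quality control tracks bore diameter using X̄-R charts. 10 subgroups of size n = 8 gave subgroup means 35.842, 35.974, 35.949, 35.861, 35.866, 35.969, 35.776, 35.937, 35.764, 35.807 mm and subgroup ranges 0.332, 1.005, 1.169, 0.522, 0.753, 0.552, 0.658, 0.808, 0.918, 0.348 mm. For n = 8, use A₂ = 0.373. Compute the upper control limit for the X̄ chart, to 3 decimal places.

X̄̄ = (35.842 + 35.974 + 35.949 + 35.861 + 35.866 + 35.969 + 35.776 + 35.937 + 35.764 + 35.807) / 10 = 358.7450 / 10 = 35.8745
R̄ = (0.332 + 1.005 + 1.169 + 0.522 + 0.753 + 0.552 + 0.658 + 0.808 + 0.918 + 0.348) / 10 = 7.0650 / 10 = 0.7065
UCL = X̄̄ + A₂·R̄ = 35.8745 + 0.373 × 0.7065 = 36.1380

36.138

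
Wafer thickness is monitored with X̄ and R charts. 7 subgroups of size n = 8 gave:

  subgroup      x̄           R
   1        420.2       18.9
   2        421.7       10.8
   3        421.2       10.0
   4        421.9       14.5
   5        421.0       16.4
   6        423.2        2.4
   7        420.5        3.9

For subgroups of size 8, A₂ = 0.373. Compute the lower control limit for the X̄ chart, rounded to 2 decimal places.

417.29

X̄̄ = (420.2 + 421.7 + 421.2 + 421.9 + 421.0 + 423.2 + 420.5) / 7 = 2949.7000 / 7 = 421.3857
R̄ = (18.9 + 10.8 + 10.0 + 14.5 + 16.4 + 2.4 + 3.9) / 7 = 76.9000 / 7 = 10.9857
LCL = X̄̄ − A₂·R̄ = 421.3857 − 0.373 × 10.9857 = 417.2880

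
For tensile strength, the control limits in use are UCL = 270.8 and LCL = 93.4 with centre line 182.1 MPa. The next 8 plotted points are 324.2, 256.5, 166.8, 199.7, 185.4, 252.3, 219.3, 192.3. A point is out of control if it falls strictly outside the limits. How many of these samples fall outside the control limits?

1

Compare each point to [93.4, 270.8]: sample 1 = 324.2 > UCL.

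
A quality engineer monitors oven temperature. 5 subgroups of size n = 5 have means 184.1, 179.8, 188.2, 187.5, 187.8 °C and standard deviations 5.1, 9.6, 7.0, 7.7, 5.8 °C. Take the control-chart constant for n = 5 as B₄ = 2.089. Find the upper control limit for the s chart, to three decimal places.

14.707

s̄ = (5.1 + 9.6 + 7.0 + 7.7 + 5.8) / 5 = 7.0400
UCL_s = B₄·s̄ = 2.089 × 7.0400 = 14.7066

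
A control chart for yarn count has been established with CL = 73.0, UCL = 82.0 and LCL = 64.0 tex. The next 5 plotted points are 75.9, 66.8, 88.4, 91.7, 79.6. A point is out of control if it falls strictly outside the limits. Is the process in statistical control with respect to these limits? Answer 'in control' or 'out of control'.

Compare each point to [64.0, 82.0]: sample 3 = 88.4 > UCL; sample 4 = 91.7 > UCL.

out of control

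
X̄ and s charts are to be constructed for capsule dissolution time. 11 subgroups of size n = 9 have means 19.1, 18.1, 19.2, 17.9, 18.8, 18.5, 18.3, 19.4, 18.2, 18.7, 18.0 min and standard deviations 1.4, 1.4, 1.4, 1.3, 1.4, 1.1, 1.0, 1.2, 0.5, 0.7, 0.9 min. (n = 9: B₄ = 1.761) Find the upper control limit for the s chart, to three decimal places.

s̄ = (1.4 + 1.4 + 1.4 + 1.3 + 1.4 + 1.1 + 1.0 + 1.2 + 0.5 + 0.7 + 0.9) / 11 = 1.1182
UCL_s = B₄·s̄ = 1.761 × 1.1182 = 1.9691

1.969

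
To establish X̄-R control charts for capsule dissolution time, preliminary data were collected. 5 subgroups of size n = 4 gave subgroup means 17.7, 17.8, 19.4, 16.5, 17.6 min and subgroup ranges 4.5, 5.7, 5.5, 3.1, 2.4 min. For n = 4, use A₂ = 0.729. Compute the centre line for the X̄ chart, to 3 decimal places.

17.800

X̄̄ = (17.7 + 17.8 + 19.4 + 16.5 + 17.6) / 5 = 89.0000 / 5 = 17.8000
CL = X̄̄ = 17.8000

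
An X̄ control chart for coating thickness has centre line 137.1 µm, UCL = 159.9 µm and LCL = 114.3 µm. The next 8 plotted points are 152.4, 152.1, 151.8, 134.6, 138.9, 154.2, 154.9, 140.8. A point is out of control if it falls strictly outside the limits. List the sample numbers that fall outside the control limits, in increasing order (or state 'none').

none

All 8 points lie within [114.3, 159.9].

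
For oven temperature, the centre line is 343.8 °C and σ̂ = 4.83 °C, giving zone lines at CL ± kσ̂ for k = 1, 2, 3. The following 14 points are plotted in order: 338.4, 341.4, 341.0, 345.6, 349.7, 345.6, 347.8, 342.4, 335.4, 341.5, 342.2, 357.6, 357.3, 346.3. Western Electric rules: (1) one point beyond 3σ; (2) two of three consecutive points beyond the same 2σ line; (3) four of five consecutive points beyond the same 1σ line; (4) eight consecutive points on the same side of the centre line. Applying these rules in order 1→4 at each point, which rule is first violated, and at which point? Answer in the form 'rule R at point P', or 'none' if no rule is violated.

Zone of each point (C = within 1σ̂, B = 1σ̂–2σ̂, A = 2σ̂–3σ̂, * = beyond 3σ̂; sign = side of CL): 1:-B, 2:-C, 3:-C, 4:+C, 5:+B, 6:+C, 7:+C, 8:-C, 9:-B, 10:-C, 11:-C, 12:+A, 13:+A, 14:+C
Rule 2 (two of three consecutive points beyond the same 2σ limit) is satisfied at point 13.

rule 2 at point 13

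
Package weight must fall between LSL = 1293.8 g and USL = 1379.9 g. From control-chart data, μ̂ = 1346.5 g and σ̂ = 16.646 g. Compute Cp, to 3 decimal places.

Cp = (USL − LSL) / (6σ̂) = (1379.9 − 1293.8) / (6 × 16.646) = 86.1000 / 99.8760 = 0.8621

0.862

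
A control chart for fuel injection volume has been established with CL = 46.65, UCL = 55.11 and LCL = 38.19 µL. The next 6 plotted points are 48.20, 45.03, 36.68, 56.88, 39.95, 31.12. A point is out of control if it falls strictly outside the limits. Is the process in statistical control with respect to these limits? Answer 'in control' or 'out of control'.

out of control

Compare each point to [38.19, 55.11]: sample 3 = 36.68 < LCL; sample 4 = 56.88 > UCL; sample 6 = 31.12 < LCL.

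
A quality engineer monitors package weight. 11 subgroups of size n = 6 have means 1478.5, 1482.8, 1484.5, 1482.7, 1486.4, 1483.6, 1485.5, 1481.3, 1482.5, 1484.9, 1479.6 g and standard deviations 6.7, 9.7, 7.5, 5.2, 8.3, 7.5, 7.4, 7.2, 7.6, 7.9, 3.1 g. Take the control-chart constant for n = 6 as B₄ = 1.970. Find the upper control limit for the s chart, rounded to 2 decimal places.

13.99

s̄ = (6.7 + 9.7 + 7.5 + 5.2 + 8.3 + 7.5 + 7.4 + 7.2 + 7.6 + 7.9 + 3.1) / 11 = 7.1000
UCL_s = B₄·s̄ = 1.970 × 7.1000 = 13.9870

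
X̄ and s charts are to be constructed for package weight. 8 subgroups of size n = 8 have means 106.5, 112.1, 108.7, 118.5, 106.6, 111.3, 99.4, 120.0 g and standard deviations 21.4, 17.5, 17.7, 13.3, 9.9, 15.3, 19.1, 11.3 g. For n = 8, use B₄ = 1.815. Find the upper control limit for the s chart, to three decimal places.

28.473

s̄ = (21.4 + 17.5 + 17.7 + 13.3 + 9.9 + 15.3 + 19.1 + 11.3) / 8 = 15.6875
UCL_s = B₄·s̄ = 1.815 × 15.6875 = 28.4728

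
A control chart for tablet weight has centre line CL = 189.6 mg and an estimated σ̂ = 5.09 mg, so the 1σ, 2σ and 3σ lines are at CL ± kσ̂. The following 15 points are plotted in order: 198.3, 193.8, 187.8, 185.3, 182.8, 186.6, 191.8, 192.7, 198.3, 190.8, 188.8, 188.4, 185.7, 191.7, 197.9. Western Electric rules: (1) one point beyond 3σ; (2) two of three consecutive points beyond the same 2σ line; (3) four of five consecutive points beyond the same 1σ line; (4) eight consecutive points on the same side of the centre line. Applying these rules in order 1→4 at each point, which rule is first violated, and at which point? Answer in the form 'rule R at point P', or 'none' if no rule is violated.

Zone of each point (C = within 1σ̂, B = 1σ̂–2σ̂, A = 2σ̂–3σ̂, * = beyond 3σ̂; sign = side of CL): 1:+B, 2:+C, 3:-C, 4:-C, 5:-B, 6:-C, 7:+C, 8:+C, 9:+B, 10:+C, 11:-C, 12:-C, 13:-C, 14:+C, 15:+B
No rule fires across all 15 points.

none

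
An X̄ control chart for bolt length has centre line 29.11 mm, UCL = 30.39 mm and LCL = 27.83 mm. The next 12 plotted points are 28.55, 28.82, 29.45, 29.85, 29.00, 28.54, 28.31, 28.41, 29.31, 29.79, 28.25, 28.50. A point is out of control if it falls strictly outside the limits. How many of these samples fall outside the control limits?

All 12 points lie within [27.83, 30.39].

0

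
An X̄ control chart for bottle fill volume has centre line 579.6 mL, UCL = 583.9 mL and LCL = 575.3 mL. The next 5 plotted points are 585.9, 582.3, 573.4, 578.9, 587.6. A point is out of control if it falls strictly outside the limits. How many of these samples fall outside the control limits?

Compare each point to [575.3, 583.9]: sample 1 = 585.9 > UCL; sample 3 = 573.4 < LCL; sample 5 = 587.6 > UCL.

3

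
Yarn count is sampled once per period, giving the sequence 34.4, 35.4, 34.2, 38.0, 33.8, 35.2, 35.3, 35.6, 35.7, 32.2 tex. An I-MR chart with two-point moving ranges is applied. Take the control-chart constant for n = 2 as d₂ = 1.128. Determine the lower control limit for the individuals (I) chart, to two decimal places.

30.37

X̄ = (34.4 + 35.4 + 34.2 + 38.0 + 33.8 + 35.2 + 35.3 + 35.6 + 35.7 + 32.2) / 10 = 34.9800
Moving ranges: 1.0, 1.2, 3.8, 4.2, 1.4, 0.1, 0.3, 0.1, 3.5; M̄R̄ = 15.6000 / 9 = 1.7333
LCL = X̄ − 3·M̄R̄/d₂ = 34.9800 − 3 × 1.7333 / 1.128 = 30.3701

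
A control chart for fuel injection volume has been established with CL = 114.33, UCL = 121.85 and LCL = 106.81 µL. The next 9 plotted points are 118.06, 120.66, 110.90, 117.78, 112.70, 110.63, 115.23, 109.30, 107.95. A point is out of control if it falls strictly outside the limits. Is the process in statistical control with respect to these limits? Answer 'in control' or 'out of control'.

All 9 points lie within [106.81, 121.85].

in control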